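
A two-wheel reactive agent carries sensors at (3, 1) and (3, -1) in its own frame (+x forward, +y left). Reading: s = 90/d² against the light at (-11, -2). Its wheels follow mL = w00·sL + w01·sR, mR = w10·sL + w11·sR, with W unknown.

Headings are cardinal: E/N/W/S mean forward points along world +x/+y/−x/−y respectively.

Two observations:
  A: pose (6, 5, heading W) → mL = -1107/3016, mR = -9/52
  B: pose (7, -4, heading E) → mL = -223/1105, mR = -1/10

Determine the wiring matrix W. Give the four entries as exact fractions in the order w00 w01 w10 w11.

obs A: pose=(6,5,W) → sL=45/116, sR=9/26, mL=-1107/3016, mR=-9/52
obs B: pose=(7,-4,E) → sL=45/221, sR=1/5, mL=-223/1105, mR=-1/10
sensor matrix S = [[45/116, 9/26], [45/221, 1/5]]; det S = 2367/333268
solve [mL_A; mL_B] = S·[w00; w01] and [mR_A; mR_B] = S·[w10; w11]:
  w00 = -1/2, w01 = -1/2, w10 = 0, w11 = -1/2

-1/2 -1/2 0 -1/2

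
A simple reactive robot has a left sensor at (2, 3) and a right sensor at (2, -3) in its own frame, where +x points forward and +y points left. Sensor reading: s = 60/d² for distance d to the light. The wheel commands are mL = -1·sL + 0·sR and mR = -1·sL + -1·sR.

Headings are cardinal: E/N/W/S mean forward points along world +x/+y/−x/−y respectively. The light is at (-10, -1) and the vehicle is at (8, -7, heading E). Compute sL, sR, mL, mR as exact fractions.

left sensor world pos  = (10, -4); dL² = 409
right sensor world pos = (10, -10); dR² = 481
sL = 60/409 = 60/409
sR = 60/481 = 60/481
mL = -1·sL + 0·sR = -60/409
mR = -1·sL + -1·sR = -53400/196729

60/409 60/481 -60/409 -53400/196729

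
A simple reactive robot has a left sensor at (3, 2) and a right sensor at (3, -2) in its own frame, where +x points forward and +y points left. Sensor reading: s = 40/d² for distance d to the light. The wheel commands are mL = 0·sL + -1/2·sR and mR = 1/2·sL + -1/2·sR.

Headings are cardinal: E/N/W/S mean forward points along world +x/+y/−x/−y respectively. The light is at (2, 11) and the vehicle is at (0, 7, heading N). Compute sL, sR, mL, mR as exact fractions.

left sensor world pos  = (-2, 10); dL² = 17
right sensor world pos = (2, 10); dR² = 1
sL = 40/17 = 40/17
sR = 40/1 = 40
mL = 0·sL + -1/2·sR = -20
mR = 1/2·sL + -1/2·sR = -320/17

40/17 40 -20 -320/17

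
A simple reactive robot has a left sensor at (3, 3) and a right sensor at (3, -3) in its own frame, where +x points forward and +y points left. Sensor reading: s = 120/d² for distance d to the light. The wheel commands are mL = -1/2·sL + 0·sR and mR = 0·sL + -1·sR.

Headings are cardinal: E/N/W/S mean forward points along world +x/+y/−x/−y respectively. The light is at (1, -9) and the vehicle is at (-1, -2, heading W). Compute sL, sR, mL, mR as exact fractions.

120/41 24/25 -60/41 -24/25

left sensor world pos  = (-4, -5); dL² = 41
right sensor world pos = (-4, 1); dR² = 125
sL = 120/41 = 120/41
sR = 120/125 = 24/25
mL = -1/2·sL + 0·sR = -60/41
mR = 0·sL + -1·sR = -24/25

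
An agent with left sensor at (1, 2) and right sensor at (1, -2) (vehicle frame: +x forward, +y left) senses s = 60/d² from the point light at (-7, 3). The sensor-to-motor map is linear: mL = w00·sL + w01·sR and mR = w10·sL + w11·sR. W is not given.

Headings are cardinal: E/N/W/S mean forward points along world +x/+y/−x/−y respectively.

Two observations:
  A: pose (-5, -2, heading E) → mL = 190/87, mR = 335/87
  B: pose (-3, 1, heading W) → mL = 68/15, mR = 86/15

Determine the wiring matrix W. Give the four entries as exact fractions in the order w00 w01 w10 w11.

1/2 1/2 1 1/2

obs A: pose=(-5,-2,E) → sL=10/3, sR=30/29, mL=190/87, mR=335/87
obs B: pose=(-3,1,W) → sL=12/5, sR=20/3, mL=68/15, mR=86/15
sensor matrix S = [[10/3, 30/29], [12/5, 20/3]]; det S = 5152/261
solve [mL_A; mL_B] = S·[w00; w01] and [mR_A; mR_B] = S·[w10; w11]:
  w00 = 1/2, w01 = 1/2, w10 = 1, w11 = 1/2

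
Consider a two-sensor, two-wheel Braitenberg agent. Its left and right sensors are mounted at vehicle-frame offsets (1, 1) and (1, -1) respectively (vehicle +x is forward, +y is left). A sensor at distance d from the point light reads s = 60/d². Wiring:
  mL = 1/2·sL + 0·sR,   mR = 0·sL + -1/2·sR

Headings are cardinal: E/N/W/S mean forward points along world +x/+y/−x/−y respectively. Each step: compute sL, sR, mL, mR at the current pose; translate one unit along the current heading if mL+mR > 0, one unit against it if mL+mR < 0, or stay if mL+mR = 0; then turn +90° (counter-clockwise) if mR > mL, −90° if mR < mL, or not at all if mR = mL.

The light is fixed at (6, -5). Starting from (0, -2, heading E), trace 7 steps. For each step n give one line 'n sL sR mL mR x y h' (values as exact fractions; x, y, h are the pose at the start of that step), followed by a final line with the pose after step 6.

0 60/41 60/29 30/41 -30/29 0 -2 E
1 3/2 15/17 3/4 -15/34 -1 -2 S
2 12/13 60/73 6/13 -30/73 -1 -3 W
3 2/3 30/29 1/3 -15/29 -2 -3 N
4 60/53 60/49 30/53 -30/49 -2 -4 E
5 15/16 3/5 15/32 -3/10 -3 -4 S
6 60/101 60/101 30/101 -30/101 -3 -5 W
final -3 -5 N

n=0: pose=(0,-2,E); sL=60/41, sR=60/29; mL=30/41, mR=-30/29; mL+mR=-360/1189 → advance -1; mR−mL=-2100/1189 → turn -1·90°
n=1: pose=(-1,-2,S); sL=3/2, sR=15/17; mL=3/4, mR=-15/34; mL+mR=21/68 → advance +1; mR−mL=-81/68 → turn -1·90°
n=2: pose=(-1,-3,W); sL=12/13, sR=60/73; mL=6/13, mR=-30/73; mL+mR=48/949 → advance +1; mR−mL=-828/949 → turn -1·90°
n=3: pose=(-2,-3,N); sL=2/3, sR=30/29; mL=1/3, mR=-15/29; mL+mR=-16/87 → advance -1; mR−mL=-74/87 → turn -1·90°
n=4: pose=(-2,-4,E); sL=60/53, sR=60/49; mL=30/53, mR=-30/49; mL+mR=-120/2597 → advance -1; mR−mL=-3060/2597 → turn -1·90°
n=5: pose=(-3,-4,S); sL=15/16, sR=3/5; mL=15/32, mR=-3/10; mL+mR=27/160 → advance +1; mR−mL=-123/160 → turn -1·90°
n=6: pose=(-3,-5,W); sL=60/101, sR=60/101; mL=30/101, mR=-30/101; mL+mR=0 → advance +0; mR−mL=-60/101 → turn -1·90°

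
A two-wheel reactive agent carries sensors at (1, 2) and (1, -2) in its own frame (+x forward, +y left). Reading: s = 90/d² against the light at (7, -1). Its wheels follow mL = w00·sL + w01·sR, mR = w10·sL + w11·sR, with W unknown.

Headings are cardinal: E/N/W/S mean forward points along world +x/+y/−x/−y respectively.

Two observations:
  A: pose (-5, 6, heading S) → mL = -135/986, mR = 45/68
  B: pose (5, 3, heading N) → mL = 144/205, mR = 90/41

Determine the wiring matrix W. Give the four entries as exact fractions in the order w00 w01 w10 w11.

-1/2 1/2 1 0

obs A: pose=(-5,6,S) → sL=45/68, sR=45/116, mL=-135/986, mR=45/68
obs B: pose=(5,3,N) → sL=90/41, sR=18/5, mL=144/205, mR=90/41
sensor matrix S = [[45/68, 45/116], [90/41, 18/5]]; det S = 30942/20213
solve [mL_A; mL_B] = S·[w00; w01] and [mR_A; mR_B] = S·[w10; w11]:
  w00 = -1/2, w01 = 1/2, w10 = 1, w11 = 0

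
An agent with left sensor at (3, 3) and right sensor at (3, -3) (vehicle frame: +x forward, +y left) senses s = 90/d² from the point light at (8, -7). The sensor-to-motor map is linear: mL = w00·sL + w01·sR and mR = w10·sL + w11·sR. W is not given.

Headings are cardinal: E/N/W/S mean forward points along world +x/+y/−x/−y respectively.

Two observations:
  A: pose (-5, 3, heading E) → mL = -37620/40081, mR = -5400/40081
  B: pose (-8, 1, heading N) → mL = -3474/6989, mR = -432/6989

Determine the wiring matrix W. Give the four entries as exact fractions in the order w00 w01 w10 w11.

obs A: pose=(-5,3,E) → sL=90/269, sR=90/149, mL=-37620/40081, mR=-5400/40081
obs B: pose=(-8,1,N) → sL=45/241, sR=9/29, mL=-3474/6989, mR=-432/6989
sensor matrix S = [[90/269, 90/149], [45/241, 9/29]]; det S = -2507760/280126109
solve [mL_A; mL_B] = S·[w00; w01] and [mR_A; mR_B] = S·[w10; w11]:
  w00 = -1, w01 = -1, w10 = 1/2, w11 = -1/2

-1 -1 1/2 -1/2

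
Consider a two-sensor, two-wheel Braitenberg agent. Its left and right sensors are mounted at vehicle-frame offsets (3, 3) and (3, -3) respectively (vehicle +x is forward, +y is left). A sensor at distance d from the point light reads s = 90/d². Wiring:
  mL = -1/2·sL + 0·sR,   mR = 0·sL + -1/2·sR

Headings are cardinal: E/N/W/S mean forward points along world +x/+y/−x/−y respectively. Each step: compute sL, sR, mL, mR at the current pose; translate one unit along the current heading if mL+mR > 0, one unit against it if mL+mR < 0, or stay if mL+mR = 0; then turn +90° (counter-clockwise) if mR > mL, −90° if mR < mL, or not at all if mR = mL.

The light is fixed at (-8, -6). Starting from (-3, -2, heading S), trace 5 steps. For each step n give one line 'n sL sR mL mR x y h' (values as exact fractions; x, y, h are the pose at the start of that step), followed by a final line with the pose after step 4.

n=0: pose=(-3,-2,S); sL=18/13, sR=18; mL=-9/13, mR=-9; mL+mR=-126/13 → advance -1; mR−mL=-108/13 → turn -1·90°
n=1: pose=(-3,-1,W); sL=45/4, sR=45/34; mL=-45/8, mR=-45/68; mL+mR=-855/136 → advance -1; mR−mL=675/136 → turn +1·90°
n=2: pose=(-2,-1,S); sL=18/17, sR=90/13; mL=-9/17, mR=-45/13; mL+mR=-882/221 → advance -1; mR−mL=-648/221 → turn -1·90°
n=3: pose=(-2,0,W); sL=5, sR=1; mL=-5/2, mR=-1/2; mL+mR=-3 → advance -1; mR−mL=2 → turn +1·90°
n=4: pose=(-1,0,S); sL=90/109, sR=18/5; mL=-45/109, mR=-9/5; mL+mR=-1206/545 → advance -1; mR−mL=-756/545 → turn -1·90°

0 18/13 18 -9/13 -9 -3 -2 S
1 45/4 45/34 -45/8 -45/68 -3 -1 W
2 18/17 90/13 -9/17 -45/13 -2 -1 S
3 5 1 -5/2 -1/2 -2 0 W
4 90/109 18/5 -45/109 -9/5 -1 0 S
final -1 1 W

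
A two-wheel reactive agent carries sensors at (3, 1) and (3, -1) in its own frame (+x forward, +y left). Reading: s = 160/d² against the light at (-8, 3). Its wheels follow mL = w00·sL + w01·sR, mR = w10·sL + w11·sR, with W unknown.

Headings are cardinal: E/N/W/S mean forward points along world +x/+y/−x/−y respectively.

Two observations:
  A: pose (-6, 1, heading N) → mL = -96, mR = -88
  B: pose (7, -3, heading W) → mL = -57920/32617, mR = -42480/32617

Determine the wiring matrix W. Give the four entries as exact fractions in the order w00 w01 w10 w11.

obs A: pose=(-6,1,N) → sL=80, sR=16, mL=-96, mR=-88
obs B: pose=(7,-3,W) → sL=160/193, sR=160/169, mL=-57920/32617, mR=-42480/32617
sensor matrix S = [[80, 16], [160/193, 160/169]]; det S = 2037760/32617
solve [mL_A; mL_B] = S·[w00; w01] and [mR_A; mR_B] = S·[w10; w11]:
  w00 = -1, w01 = -1, w10 = -1, w11 = -1/2

-1 -1 -1 -1/2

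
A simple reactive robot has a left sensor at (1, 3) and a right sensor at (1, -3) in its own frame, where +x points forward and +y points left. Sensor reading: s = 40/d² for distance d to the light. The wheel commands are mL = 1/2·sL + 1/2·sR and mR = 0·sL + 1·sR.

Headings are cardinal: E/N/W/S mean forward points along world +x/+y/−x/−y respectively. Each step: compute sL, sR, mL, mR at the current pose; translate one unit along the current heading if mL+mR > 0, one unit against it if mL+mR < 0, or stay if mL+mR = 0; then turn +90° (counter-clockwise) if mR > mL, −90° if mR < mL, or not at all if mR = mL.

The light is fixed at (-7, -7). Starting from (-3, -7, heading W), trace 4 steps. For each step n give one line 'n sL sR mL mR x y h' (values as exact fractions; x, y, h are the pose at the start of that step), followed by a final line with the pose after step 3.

0 20/9 20/9 20/9 20/9 -3 -7 W
1 40/13 40/13 40/13 40/13 -4 -7 W
2 4 4 4 4 -5 -7 W
3 40/9 40/9 40/9 40/9 -6 -7 W
final -7 -7 W

n=0: pose=(-3,-7,W); sL=20/9, sR=20/9; mL=20/9, mR=20/9; mL+mR=40/9 → advance +1; mR−mL=0 → turn +0·90°
n=1: pose=(-4,-7,W); sL=40/13, sR=40/13; mL=40/13, mR=40/13; mL+mR=80/13 → advance +1; mR−mL=0 → turn +0·90°
n=2: pose=(-5,-7,W); sL=4, sR=4; mL=4, mR=4; mL+mR=8 → advance +1; mR−mL=0 → turn +0·90°
n=3: pose=(-6,-7,W); sL=40/9, sR=40/9; mL=40/9, mR=40/9; mL+mR=80/9 → advance +1; mR−mL=0 → turn +0·90°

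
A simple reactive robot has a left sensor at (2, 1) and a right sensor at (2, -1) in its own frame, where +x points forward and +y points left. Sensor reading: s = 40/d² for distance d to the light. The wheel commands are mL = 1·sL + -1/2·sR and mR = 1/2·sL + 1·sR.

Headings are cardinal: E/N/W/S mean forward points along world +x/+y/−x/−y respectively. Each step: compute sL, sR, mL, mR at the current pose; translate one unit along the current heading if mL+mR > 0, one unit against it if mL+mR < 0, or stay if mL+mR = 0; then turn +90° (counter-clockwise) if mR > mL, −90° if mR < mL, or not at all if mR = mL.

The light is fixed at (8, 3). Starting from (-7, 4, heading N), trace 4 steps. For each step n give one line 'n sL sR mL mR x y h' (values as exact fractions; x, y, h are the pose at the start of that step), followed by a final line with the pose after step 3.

n=0: pose=(-7,4,N); sL=8/53, sR=8/41; mL=116/2173, mR=588/2173; mL+mR=704/2173 → advance +1; mR−mL=472/2173 → turn +1·90°
n=1: pose=(-7,5,W); sL=4/29, sR=20/149; mL=306/4321, mR=878/4321; mL+mR=1184/4321 → advance +1; mR−mL=572/4321 → turn +1·90°
n=2: pose=(-8,5,S); sL=8/45, sR=40/289; mL=1412/13005, mR=2956/13005; mL+mR=1456/4335 → advance +1; mR−mL=1544/13005 → turn +1·90°
n=3: pose=(-8,4,E); sL=1/5, sR=10/49; mL=24/245, mR=149/490; mL+mR=197/490 → advance +1; mR−mL=101/490 → turn +1·90°

0 8/53 8/41 116/2173 588/2173 -7 4 N
1 4/29 20/149 306/4321 878/4321 -7 5 W
2 8/45 40/289 1412/13005 2956/13005 -8 5 S
3 1/5 10/49 24/245 149/490 -8 4 E
final -7 4 N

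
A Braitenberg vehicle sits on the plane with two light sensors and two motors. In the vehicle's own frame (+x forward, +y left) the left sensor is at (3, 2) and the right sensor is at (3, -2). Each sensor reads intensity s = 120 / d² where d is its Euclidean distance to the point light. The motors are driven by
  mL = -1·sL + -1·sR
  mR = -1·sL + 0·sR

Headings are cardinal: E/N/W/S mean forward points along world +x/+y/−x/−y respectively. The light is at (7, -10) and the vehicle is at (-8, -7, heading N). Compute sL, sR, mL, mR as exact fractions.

left sensor world pos  = (-10, -4); dL² = 325
right sensor world pos = (-6, -4); dR² = 205
sL = 120/325 = 24/65
sR = 120/205 = 24/41
mL = -1·sL + -1·sR = -2544/2665
mR = -1·sL + 0·sR = -24/65

24/65 24/41 -2544/2665 -24/65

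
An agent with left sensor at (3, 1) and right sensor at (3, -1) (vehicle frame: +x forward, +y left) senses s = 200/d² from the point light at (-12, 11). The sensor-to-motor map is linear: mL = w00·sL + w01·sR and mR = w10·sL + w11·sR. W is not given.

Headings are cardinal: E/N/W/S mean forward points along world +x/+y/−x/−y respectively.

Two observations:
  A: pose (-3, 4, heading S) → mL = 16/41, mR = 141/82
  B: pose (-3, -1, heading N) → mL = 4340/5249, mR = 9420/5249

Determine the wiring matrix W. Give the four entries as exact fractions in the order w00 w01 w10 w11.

obs A: pose=(-3,4,S) → sL=1, sR=50/41, mL=16/41, mR=141/82
obs B: pose=(-3,-1,N) → sL=40/29, sR=200/181, mL=4340/5249, mR=9420/5249
sensor matrix S = [[1, 50/41], [40/29, 200/181]]; det S = -124200/215209
solve [mL_A; mL_B] = S·[w00; w01] and [mR_A; mR_B] = S·[w10; w11]:
  w00 = 1, w01 = -1/2, w10 = 1/2, w11 = 1

1 -1/2 1/2 1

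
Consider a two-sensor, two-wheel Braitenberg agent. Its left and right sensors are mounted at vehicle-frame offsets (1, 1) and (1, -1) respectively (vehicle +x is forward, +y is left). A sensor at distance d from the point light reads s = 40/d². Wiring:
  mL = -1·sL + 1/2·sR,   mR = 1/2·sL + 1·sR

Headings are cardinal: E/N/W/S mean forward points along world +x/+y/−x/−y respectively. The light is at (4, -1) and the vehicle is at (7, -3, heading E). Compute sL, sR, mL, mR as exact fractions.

40/17 8/5 -132/85 236/85

left sensor world pos  = (8, -2); dL² = 17
right sensor world pos = (8, -4); dR² = 25
sL = 40/17 = 40/17
sR = 40/25 = 8/5
mL = -1·sL + 1/2·sR = -132/85
mR = 1/2·sL + 1·sR = 236/85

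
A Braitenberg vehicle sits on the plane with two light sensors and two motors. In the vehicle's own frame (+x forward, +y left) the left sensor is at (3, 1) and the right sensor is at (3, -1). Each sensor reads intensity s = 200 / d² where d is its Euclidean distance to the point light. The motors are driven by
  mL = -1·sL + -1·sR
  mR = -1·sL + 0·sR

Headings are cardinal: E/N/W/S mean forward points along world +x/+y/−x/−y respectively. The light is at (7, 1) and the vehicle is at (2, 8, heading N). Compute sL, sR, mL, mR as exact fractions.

left sensor world pos  = (1, 11); dL² = 136
right sensor world pos = (3, 11); dR² = 116
sL = 200/136 = 25/17
sR = 200/116 = 50/29
mL = -1·sL + -1·sR = -1575/493
mR = -1·sL + 0·sR = -25/17

25/17 50/29 -1575/493 -25/17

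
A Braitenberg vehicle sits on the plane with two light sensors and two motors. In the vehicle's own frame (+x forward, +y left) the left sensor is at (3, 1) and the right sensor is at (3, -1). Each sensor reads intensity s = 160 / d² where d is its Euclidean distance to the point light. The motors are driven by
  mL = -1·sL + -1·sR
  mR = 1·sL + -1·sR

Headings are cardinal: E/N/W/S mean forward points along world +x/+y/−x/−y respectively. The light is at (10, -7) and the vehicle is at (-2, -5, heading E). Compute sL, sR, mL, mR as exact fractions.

left sensor world pos  = (1, -4); dL² = 90
right sensor world pos = (1, -6); dR² = 82
sL = 160/90 = 16/9
sR = 160/82 = 80/41
mL = -1·sL + -1·sR = -1376/369
mR = 1·sL + -1·sR = -64/369

16/9 80/41 -1376/369 -64/369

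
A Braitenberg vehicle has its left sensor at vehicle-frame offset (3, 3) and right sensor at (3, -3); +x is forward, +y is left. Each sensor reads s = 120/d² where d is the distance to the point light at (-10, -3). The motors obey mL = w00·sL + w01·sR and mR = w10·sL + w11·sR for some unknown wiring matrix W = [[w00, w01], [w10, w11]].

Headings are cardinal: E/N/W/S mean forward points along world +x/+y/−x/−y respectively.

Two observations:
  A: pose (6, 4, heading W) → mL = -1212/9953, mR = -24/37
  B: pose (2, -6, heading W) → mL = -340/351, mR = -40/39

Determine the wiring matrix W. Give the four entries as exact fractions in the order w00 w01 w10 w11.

1/2 -1 -1 0

obs A: pose=(6,4,W) → sL=24/37, sR=120/269, mL=-1212/9953, mR=-24/37
obs B: pose=(2,-6,W) → sL=40/39, sR=40/27, mL=-340/351, mR=-40/39
sensor matrix S = [[24/37, 120/269], [40/39, 40/27]]; det S = 586240/1164501
solve [mL_A; mL_B] = S·[w00; w01] and [mR_A; mR_B] = S·[w10; w11]:
  w00 = 1/2, w01 = -1, w10 = -1, w11 = 0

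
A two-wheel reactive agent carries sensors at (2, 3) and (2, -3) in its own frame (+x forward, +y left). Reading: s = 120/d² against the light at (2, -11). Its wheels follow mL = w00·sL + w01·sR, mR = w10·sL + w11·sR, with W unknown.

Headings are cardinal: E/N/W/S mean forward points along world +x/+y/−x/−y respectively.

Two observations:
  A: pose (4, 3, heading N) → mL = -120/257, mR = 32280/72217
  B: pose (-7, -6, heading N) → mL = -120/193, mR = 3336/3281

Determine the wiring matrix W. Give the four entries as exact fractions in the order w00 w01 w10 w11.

obs A: pose=(4,3,N) → sL=120/257, sR=120/281, mL=-120/257, mR=32280/72217
obs B: pose=(-7,-6,N) → sL=120/193, sR=24/17, mL=-120/193, mR=3336/3281
sensor matrix S = [[120/257, 120/281], [120/193, 24/17]]; det S = 93277440/236943977
solve [mL_A; mL_B] = S·[w00; w01] and [mR_A; mR_B] = S·[w10; w11]:
  w00 = -1, w01 = 0, w10 = 1/2, w11 = 1/2

-1 0 1/2 1/2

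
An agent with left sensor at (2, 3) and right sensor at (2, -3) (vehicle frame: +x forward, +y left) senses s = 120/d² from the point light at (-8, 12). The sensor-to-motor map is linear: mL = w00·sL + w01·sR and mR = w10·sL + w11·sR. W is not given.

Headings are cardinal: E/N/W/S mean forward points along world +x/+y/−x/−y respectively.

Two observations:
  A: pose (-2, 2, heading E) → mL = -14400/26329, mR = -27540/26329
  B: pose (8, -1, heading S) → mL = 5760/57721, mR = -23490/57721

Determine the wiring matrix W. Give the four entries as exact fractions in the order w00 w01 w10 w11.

obs A: pose=(-2,2,E) → sL=120/113, sR=120/233, mL=-14400/26329, mR=-27540/26329
obs B: pose=(8,-1,S) → sL=60/293, sR=60/197, mL=5760/57721, mR=-23490/57721
sensor matrix S = [[120/113, 120/233], [60/293, 60/197]]; det S = 331257600/1519736209
solve [mL_A; mL_B] = S·[w00; w01] and [mR_A; mR_B] = S·[w10; w11]:
  w00 = -1, w01 = 1, w10 = -1/2, w11 = -1

-1 1 -1/2 -1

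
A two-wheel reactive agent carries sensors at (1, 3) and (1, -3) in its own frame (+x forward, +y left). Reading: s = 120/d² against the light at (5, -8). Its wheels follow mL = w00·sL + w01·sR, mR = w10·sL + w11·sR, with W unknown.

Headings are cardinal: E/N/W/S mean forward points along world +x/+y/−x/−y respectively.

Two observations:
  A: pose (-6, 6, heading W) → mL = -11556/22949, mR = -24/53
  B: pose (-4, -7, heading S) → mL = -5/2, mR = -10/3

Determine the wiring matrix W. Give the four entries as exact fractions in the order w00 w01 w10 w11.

-1/2 -1 -1 0

obs A: pose=(-6,6,W) → sL=24/53, sR=120/433, mL=-11556/22949, mR=-24/53
obs B: pose=(-4,-7,S) → sL=10/3, sR=5/6, mL=-5/2, mR=-10/3
sensor matrix S = [[24/53, 120/433], [10/3, 5/6]]; det S = -12540/22949
solve [mL_A; mL_B] = S·[w00; w01] and [mR_A; mR_B] = S·[w10; w11]:
  w00 = -1/2, w01 = -1, w10 = -1, w11 = 0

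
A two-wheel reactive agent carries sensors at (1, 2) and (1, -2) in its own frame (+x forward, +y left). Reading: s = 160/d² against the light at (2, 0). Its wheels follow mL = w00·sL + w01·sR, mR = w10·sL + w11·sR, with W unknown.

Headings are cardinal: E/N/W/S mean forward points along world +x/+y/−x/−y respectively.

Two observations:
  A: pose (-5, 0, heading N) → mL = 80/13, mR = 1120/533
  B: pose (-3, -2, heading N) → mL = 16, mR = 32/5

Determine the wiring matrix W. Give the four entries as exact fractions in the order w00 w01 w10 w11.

0 1 -1/2 1/2

obs A: pose=(-5,0,N) → sL=80/41, sR=80/13, mL=80/13, mR=1120/533
obs B: pose=(-3,-2,N) → sL=16/5, sR=16, mL=16, mR=32/5
sensor matrix S = [[80/41, 80/13], [16/5, 16]]; det S = 6144/533
solve [mL_A; mL_B] = S·[w00; w01] and [mR_A; mR_B] = S·[w10; w11]:
  w00 = 0, w01 = 1, w10 = -1/2, w11 = 1/2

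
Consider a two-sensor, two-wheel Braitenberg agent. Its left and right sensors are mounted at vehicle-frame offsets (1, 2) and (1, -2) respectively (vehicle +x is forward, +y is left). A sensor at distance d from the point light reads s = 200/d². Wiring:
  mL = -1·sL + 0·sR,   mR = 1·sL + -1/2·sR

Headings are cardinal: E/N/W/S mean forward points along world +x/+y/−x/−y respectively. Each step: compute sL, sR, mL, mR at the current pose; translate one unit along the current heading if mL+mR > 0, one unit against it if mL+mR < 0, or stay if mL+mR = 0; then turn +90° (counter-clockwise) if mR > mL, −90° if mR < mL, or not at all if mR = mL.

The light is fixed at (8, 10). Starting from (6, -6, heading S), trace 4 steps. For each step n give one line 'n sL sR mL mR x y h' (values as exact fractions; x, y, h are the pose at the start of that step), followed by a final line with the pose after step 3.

0 200/289 40/61 -200/289 6420/17629 6 -6 S
1 20/17 20/29 -20/17 410/493 6 -5 E
2 200/221 200/197 -200/221 17300/43537 5 -5 N
3 10/17 50/53 -10/17 105/901 5 -6 W
final 6 -6 S

n=0: pose=(6,-6,S); sL=200/289, sR=40/61; mL=-200/289, mR=6420/17629; mL+mR=-20/61 → advance -1; mR−mL=18620/17629 → turn +1·90°
n=1: pose=(6,-5,E); sL=20/17, sR=20/29; mL=-20/17, mR=410/493; mL+mR=-10/29 → advance -1; mR−mL=990/493 → turn +1·90°
n=2: pose=(5,-5,N); sL=200/221, sR=200/197; mL=-200/221, mR=17300/43537; mL+mR=-100/197 → advance -1; mR−mL=56700/43537 → turn +1·90°
n=3: pose=(5,-6,W); sL=10/17, sR=50/53; mL=-10/17, mR=105/901; mL+mR=-25/53 → advance -1; mR−mL=635/901 → turn +1·90°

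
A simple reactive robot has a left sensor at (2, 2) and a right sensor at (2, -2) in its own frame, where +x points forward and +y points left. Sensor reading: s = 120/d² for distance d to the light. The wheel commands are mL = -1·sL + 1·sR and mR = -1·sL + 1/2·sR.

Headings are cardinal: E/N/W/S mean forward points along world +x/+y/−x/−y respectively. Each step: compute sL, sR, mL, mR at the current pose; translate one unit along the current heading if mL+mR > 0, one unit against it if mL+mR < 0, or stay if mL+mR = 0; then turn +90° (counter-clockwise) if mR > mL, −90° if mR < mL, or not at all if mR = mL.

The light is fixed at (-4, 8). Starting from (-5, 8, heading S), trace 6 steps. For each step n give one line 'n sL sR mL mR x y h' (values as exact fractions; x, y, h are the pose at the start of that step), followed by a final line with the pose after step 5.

n=0: pose=(-5,8,S); sL=24, sR=120/13; mL=-192/13, mR=-252/13; mL+mR=-444/13 → advance -1; mR−mL=-60/13 → turn -1·90°
n=1: pose=(-5,9,W); sL=12, sR=20/3; mL=-16/3, mR=-26/3; mL+mR=-14 → advance -1; mR−mL=-10/3 → turn -1·90°
n=2: pose=(-4,9,N); sL=120/13, sR=120/13; mL=0, mR=-60/13; mL+mR=-60/13 → advance -1; mR−mL=-60/13 → turn -1·90°
n=3: pose=(-4,8,E); sL=15, sR=15; mL=0, mR=-15/2; mL+mR=-15/2 → advance -1; mR−mL=-15/2 → turn -1·90°
n=4: pose=(-5,8,S); sL=24, sR=120/13; mL=-192/13, mR=-252/13; mL+mR=-444/13 → advance -1; mR−mL=-60/13 → turn -1·90°
n=5: pose=(-5,9,W); sL=12, sR=20/3; mL=-16/3, mR=-26/3; mL+mR=-14 → advance -1; mR−mL=-10/3 → turn -1·90°

0 24 120/13 -192/13 -252/13 -5 8 S
1 12 20/3 -16/3 -26/3 -5 9 W
2 120/13 120/13 0 -60/13 -4 9 N
3 15 15 0 -15/2 -4 8 E
4 24 120/13 -192/13 -252/13 -5 8 S
5 12 20/3 -16/3 -26/3 -5 9 W
final -4 9 N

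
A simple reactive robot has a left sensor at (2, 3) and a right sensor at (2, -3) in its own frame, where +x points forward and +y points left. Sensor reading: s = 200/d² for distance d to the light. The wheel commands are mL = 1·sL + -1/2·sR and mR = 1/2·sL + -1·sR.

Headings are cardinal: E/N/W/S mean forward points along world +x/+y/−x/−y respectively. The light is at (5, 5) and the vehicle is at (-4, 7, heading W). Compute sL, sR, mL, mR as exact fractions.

left sensor world pos  = (-6, 4); dL² = 122
right sensor world pos = (-6, 10); dR² = 146
sL = 200/122 = 100/61
sR = 200/146 = 100/73
mL = 1·sL + -1/2·sR = 4250/4453
mR = 1/2·sL + -1·sR = -2450/4453

100/61 100/73 4250/4453 -2450/4453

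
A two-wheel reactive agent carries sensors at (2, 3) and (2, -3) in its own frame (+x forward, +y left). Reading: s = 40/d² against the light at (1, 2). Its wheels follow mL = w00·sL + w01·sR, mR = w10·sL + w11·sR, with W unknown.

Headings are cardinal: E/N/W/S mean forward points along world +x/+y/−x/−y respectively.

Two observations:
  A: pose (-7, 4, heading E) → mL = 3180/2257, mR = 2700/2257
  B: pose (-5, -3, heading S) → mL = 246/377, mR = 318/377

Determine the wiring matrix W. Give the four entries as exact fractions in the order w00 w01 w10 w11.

obs A: pose=(-7,4,E) → sL=40/61, sR=40/37, mL=3180/2257, mR=2700/2257
obs B: pose=(-5,-3,S) → sL=20/29, sR=4/13, mL=246/377, mR=318/377
sensor matrix S = [[40/61, 40/37], [20/29, 4/13]]; det S = -462720/850889
solve [mL_A; mL_B] = S·[w00; w01] and [mR_A; mR_B] = S·[w10; w11]:
  w00 = 1/2, w01 = 1, w10 = 1, w11 = 1/2

1/2 1 1 1/2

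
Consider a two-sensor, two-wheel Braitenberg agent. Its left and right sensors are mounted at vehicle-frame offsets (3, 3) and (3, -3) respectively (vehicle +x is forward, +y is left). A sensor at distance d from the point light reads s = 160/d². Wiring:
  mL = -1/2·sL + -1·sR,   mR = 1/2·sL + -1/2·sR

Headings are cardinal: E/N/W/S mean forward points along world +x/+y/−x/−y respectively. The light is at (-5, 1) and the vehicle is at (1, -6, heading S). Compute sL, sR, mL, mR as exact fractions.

left sensor world pos  = (4, -9); dL² = 181
right sensor world pos = (-2, -9); dR² = 109
sL = 160/181 = 160/181
sR = 160/109 = 160/109
mL = -1/2·sL + -1·sR = -37680/19729
mR = 1/2·sL + -1/2·sR = -5760/19729

160/181 160/109 -37680/19729 -5760/19729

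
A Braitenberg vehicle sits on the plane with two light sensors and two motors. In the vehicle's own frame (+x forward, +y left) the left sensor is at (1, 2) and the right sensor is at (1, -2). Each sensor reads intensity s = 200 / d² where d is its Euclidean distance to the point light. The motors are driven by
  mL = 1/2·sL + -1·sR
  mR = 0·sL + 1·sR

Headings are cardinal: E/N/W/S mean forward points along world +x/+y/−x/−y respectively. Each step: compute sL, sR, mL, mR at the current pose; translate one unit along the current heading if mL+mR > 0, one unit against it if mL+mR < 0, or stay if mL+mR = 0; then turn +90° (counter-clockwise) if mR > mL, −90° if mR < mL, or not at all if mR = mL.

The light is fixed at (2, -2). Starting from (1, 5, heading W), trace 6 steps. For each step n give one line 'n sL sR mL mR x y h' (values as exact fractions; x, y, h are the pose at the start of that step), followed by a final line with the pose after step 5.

n=0: pose=(1,5,W); sL=200/29, sR=40/17; mL=540/493, mR=40/17; mL+mR=100/29 → advance +1; mR−mL=620/493 → turn +1·90°
n=1: pose=(0,5,S); sL=50/9, sR=50/13; mL=-125/117, mR=50/13; mL+mR=25/9 → advance +1; mR−mL=575/117 → turn +1·90°
n=2: pose=(0,4,E); sL=40/13, sR=200/17; mL=-2260/221, mR=200/17; mL+mR=20/13 → advance +1; mR−mL=4860/221 → turn +1·90°
n=3: pose=(1,4,N); sL=100/29, sR=4; mL=-66/29, mR=4; mL+mR=50/29 → advance +1; mR−mL=182/29 → turn +1·90°
n=4: pose=(1,5,W); sL=200/29, sR=40/17; mL=540/493, mR=40/17; mL+mR=100/29 → advance +1; mR−mL=620/493 → turn +1·90°
n=5: pose=(0,5,S); sL=50/9, sR=50/13; mL=-125/117, mR=50/13; mL+mR=25/9 → advance +1; mR−mL=575/117 → turn +1·90°

0 200/29 40/17 540/493 40/17 1 5 W
1 50/9 50/13 -125/117 50/13 0 5 S
2 40/13 200/17 -2260/221 200/17 0 4 E
3 100/29 4 -66/29 4 1 4 N
4 200/29 40/17 540/493 40/17 1 5 W
5 50/9 50/13 -125/117 50/13 0 5 S
final 0 4 E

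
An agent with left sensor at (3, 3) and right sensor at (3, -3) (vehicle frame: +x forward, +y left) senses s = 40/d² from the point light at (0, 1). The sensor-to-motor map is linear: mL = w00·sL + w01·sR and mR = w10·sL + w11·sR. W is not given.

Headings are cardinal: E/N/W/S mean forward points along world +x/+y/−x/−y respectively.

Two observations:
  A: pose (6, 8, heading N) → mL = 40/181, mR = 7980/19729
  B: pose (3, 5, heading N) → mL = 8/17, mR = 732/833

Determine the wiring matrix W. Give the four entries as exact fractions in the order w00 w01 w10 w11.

0 1 1/2 1

obs A: pose=(6,8,N) → sL=40/109, sR=40/181, mL=40/181, mR=7980/19729
obs B: pose=(3,5,N) → sL=40/49, sR=8/17, mL=8/17, mR=732/833
sensor matrix S = [[40/109, 40/181], [40/49, 8/17]]; det S = -126720/16434257
solve [mL_A; mL_B] = S·[w00; w01] and [mR_A; mR_B] = S·[w10; w11]:
  w00 = 0, w01 = 1, w10 = 1/2, w11 = 1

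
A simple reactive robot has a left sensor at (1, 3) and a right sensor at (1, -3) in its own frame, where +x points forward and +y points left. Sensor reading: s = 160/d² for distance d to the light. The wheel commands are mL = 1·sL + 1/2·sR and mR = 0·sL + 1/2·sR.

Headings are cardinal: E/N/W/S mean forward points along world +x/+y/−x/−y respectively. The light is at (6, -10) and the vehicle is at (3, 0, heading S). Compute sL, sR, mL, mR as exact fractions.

160/81 160/117 2800/1053 80/117

left sensor world pos  = (6, -1); dL² = 81
right sensor world pos = (0, -1); dR² = 117
sL = 160/81 = 160/81
sR = 160/117 = 160/117
mL = 1·sL + 1/2·sR = 2800/1053
mR = 0·sL + 1/2·sR = 80/117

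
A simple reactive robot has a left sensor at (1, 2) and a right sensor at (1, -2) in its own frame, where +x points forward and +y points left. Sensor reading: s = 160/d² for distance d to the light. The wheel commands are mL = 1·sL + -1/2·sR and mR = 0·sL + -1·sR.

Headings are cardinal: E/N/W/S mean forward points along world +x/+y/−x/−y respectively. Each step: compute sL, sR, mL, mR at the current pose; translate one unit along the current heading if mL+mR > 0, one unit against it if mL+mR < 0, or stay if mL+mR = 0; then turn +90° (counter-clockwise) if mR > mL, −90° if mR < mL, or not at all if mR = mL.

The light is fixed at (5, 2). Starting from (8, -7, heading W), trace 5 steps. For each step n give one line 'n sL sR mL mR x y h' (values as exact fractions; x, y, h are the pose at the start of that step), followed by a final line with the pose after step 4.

n=0: pose=(8,-7,W); sL=32/25, sR=160/53; mL=-304/1325, mR=-160/53; mL+mR=-4304/1325 → advance -1; mR−mL=-3696/1325 → turn -1·90°
n=1: pose=(9,-7,N); sL=40/17, sR=8/5; mL=132/85, mR=-8/5; mL+mR=-4/85 → advance -1; mR−mL=-268/85 → turn -1·90°
n=2: pose=(9,-8,E); sL=160/89, sR=160/169; mL=19920/15041, mR=-160/169; mL+mR=5680/15041 → advance +1; mR−mL=-34160/15041 → turn -1·90°
n=3: pose=(10,-8,S); sL=16/17, sR=16/13; mL=72/221, mR=-16/13; mL+mR=-200/221 → advance -1; mR−mL=-344/221 → turn -1·90°
n=4: pose=(10,-7,W); sL=160/137, sR=32/13; mL=-112/1781, mR=-32/13; mL+mR=-4496/1781 → advance -1; mR−mL=-4272/1781 → turn -1·90°

0 32/25 160/53 -304/1325 -160/53 8 -7 W
1 40/17 8/5 132/85 -8/5 9 -7 N
2 160/89 160/169 19920/15041 -160/169 9 -8 E
3 16/17 16/13 72/221 -16/13 10 -8 S
4 160/137 32/13 -112/1781 -32/13 10 -7 W
final 11 -7 N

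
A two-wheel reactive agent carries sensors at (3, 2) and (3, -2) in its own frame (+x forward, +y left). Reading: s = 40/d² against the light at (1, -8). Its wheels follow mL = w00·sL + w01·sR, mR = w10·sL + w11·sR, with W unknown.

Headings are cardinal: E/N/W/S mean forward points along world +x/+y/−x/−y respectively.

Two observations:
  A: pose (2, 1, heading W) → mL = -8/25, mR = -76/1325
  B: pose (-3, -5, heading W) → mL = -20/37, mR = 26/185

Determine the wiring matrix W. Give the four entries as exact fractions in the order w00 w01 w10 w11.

0 -1 -1/2 1

obs A: pose=(2,1,W) → sL=40/53, sR=8/25, mL=-8/25, mR=-76/1325
obs B: pose=(-3,-5,W) → sL=4/5, sR=20/37, mL=-20/37, mR=26/185
sensor matrix S = [[40/53, 8/25], [4/5, 20/37]]; det S = 37248/245125
solve [mL_A; mL_B] = S·[w00; w01] and [mR_A; mR_B] = S·[w10; w11]:
  w00 = 0, w01 = -1, w10 = -1/2, w11 = 1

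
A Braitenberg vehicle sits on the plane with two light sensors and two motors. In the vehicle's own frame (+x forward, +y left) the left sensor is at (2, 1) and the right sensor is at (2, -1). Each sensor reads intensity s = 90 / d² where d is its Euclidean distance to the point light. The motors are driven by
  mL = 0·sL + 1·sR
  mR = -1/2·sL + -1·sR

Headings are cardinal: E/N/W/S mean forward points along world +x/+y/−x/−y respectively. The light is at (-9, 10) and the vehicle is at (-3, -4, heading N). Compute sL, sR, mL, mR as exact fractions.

90/169 90/193 90/193 -23895/32617

left sensor world pos  = (-4, -2); dL² = 169
right sensor world pos = (-2, -2); dR² = 193
sL = 90/169 = 90/169
sR = 90/193 = 90/193
mL = 0·sL + 1·sR = 90/193
mR = -1/2·sL + -1·sR = -23895/32617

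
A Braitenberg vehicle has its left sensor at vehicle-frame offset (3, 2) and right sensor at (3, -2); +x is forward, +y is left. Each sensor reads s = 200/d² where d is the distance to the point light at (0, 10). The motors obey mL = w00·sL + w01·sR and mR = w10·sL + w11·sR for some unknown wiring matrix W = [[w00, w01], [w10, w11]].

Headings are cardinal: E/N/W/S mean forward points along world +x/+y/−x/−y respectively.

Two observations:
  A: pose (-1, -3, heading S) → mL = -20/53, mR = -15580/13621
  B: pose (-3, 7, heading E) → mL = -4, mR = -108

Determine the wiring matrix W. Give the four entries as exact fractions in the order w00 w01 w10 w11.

obs A: pose=(-1,-3,S) → sL=200/257, sR=40/53, mL=-20/53, mR=-15580/13621
obs B: pose=(-3,7,E) → sL=200, sR=8, mL=-4, mR=-108
sensor matrix S = [[200/257, 40/53], [200, 8]]; det S = -1971200/13621
solve [mL_A; mL_B] = S·[w00; w01] and [mR_A; mR_B] = S·[w10; w11]:
  w00 = 0, w01 = -1/2, w10 = -1/2, w11 = -1

0 -1/2 -1/2 -1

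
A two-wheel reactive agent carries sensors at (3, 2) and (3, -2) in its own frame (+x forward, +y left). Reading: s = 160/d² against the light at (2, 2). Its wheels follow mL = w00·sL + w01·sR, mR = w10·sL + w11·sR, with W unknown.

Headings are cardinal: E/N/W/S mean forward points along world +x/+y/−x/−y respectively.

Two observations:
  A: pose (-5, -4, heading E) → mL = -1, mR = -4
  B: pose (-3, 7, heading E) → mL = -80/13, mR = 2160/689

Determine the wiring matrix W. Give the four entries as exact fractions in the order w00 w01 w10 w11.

0 -1/2 -1 1/2

obs A: pose=(-5,-4,E) → sL=5, sR=2, mL=-1, mR=-4
obs B: pose=(-3,7,E) → sL=160/53, sR=160/13, mL=-80/13, mR=2160/689
sensor matrix S = [[5, 2], [160/53, 160/13]]; det S = 38240/689
solve [mL_A; mL_B] = S·[w00; w01] and [mR_A; mR_B] = S·[w10; w11]:
  w00 = 0, w01 = -1/2, w10 = -1, w11 = 1/2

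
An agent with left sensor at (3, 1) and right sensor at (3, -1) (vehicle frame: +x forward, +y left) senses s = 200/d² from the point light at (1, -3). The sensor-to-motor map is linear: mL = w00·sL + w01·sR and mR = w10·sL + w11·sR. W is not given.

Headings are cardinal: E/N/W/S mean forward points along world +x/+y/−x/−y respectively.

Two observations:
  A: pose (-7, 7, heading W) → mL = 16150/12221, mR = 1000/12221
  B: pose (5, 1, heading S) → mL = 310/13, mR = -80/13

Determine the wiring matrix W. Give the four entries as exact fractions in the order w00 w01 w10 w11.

obs A: pose=(-7,7,W) → sL=100/101, sR=100/121, mL=16150/12221, mR=1000/12221
obs B: pose=(5,1,S) → sL=100/13, sR=20, mL=310/13, mR=-80/13
sensor matrix S = [[100/101, 100/121], [100/13, 20]]; det S = 2136000/158873
solve [mL_A; mL_B] = S·[w00; w01] and [mR_A; mR_B] = S·[w10; w11]:
  w00 = 1/2, w01 = 1, w10 = 1/2, w11 = -1/2

1/2 1 1/2 -1/2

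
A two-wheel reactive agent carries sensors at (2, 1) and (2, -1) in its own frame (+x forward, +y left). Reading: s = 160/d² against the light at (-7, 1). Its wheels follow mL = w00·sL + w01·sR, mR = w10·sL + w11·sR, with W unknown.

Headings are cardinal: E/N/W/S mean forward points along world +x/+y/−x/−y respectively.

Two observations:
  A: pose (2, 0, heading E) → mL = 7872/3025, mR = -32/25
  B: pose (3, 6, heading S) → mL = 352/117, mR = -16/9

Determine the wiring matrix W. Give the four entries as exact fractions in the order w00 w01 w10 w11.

obs A: pose=(2,0,E) → sL=160/121, sR=32/25, mL=7872/3025, mR=-32/25
obs B: pose=(3,6,S) → sL=16/13, sR=16/9, mL=352/117, mR=-16/9
sensor matrix S = [[160/121, 32/25], [16/13, 16/9]]; det S = 274432/353925
solve [mL_A; mL_B] = S·[w00; w01] and [mR_A; mR_B] = S·[w10; w11]:
  w00 = 1, w01 = 1, w10 = 0, w11 = -1

1 1 0 -1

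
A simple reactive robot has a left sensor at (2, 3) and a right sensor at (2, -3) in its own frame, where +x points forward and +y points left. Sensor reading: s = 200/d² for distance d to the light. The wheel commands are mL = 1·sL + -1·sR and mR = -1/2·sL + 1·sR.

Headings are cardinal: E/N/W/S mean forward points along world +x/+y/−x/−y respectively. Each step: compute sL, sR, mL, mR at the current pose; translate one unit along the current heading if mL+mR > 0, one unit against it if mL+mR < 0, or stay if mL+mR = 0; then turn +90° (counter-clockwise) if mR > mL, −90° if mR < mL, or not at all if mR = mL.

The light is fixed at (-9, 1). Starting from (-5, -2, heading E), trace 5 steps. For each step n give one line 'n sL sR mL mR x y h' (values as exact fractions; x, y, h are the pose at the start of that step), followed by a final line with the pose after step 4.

0 50/9 25/9 25/9 0 -5 -2 E
1 200/89 200/29 -12000/2581 14900/2581 -4 -2 S
2 4 100/49 96/49 2/49 -4 -3 E
3 200/117 40/9 -320/117 140/39 -3 -3 S
4 50/17 25/16 375/272 25/272 -3 -4 E
final -2 -4 S

n=0: pose=(-5,-2,E); sL=50/9, sR=25/9; mL=25/9, mR=0; mL+mR=25/9 → advance +1; mR−mL=-25/9 → turn -1·90°
n=1: pose=(-4,-2,S); sL=200/89, sR=200/29; mL=-12000/2581, mR=14900/2581; mL+mR=100/89 → advance +1; mR−mL=26900/2581 → turn +1·90°
n=2: pose=(-4,-3,E); sL=4, sR=100/49; mL=96/49, mR=2/49; mL+mR=2 → advance +1; mR−mL=-94/49 → turn -1·90°
n=3: pose=(-3,-3,S); sL=200/117, sR=40/9; mL=-320/117, mR=140/39; mL+mR=100/117 → advance +1; mR−mL=740/117 → turn +1·90°
n=4: pose=(-3,-4,E); sL=50/17, sR=25/16; mL=375/272, mR=25/272; mL+mR=25/17 → advance +1; mR−mL=-175/136 → turn -1·90°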